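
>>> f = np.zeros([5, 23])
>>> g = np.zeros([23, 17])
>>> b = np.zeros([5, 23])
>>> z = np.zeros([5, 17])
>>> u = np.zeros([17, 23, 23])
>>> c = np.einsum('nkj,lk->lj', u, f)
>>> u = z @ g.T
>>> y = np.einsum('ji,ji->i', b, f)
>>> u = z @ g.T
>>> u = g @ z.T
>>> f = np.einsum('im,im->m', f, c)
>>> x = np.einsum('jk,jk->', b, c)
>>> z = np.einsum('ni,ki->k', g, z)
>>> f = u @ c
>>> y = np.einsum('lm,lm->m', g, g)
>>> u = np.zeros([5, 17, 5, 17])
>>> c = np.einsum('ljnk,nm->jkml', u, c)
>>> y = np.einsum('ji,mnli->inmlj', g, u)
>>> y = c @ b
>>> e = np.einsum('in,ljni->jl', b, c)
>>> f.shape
(23, 23)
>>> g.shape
(23, 17)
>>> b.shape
(5, 23)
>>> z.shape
(5,)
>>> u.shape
(5, 17, 5, 17)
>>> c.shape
(17, 17, 23, 5)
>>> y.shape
(17, 17, 23, 23)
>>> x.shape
()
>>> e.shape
(17, 17)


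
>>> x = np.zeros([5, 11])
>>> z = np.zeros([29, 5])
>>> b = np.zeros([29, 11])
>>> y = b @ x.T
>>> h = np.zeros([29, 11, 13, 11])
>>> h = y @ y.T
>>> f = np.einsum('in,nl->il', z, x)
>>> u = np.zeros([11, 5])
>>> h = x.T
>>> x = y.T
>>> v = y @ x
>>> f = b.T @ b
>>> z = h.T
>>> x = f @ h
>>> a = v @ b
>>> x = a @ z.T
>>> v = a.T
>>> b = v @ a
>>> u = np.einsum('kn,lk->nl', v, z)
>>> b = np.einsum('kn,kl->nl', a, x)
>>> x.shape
(29, 5)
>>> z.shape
(5, 11)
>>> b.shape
(11, 5)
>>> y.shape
(29, 5)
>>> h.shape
(11, 5)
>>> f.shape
(11, 11)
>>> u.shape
(29, 5)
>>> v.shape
(11, 29)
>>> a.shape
(29, 11)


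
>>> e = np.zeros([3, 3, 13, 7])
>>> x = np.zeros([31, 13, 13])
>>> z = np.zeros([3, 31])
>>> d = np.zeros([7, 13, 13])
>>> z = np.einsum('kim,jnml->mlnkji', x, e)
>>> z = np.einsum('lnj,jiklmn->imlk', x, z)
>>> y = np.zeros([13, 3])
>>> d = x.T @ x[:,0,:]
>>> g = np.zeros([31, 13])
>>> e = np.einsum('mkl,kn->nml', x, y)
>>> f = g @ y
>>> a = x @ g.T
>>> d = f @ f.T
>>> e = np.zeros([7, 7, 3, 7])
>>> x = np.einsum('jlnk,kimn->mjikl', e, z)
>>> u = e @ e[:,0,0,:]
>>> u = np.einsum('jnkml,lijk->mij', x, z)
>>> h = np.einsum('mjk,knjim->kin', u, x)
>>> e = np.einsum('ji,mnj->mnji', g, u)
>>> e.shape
(7, 3, 31, 13)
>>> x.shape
(31, 7, 3, 7, 7)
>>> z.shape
(7, 3, 31, 3)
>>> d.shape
(31, 31)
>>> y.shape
(13, 3)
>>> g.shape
(31, 13)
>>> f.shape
(31, 3)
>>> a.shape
(31, 13, 31)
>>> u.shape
(7, 3, 31)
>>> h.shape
(31, 7, 7)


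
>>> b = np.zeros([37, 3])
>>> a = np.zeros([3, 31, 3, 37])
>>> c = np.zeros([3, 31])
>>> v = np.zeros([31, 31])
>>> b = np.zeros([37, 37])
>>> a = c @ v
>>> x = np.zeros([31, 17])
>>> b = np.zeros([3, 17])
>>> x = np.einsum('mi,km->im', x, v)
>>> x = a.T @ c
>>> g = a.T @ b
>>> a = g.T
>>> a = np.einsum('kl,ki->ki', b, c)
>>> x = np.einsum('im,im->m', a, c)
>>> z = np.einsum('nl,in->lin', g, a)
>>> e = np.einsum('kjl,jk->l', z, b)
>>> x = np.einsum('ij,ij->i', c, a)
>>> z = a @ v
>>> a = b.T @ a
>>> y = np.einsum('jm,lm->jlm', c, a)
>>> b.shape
(3, 17)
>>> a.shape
(17, 31)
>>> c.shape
(3, 31)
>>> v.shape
(31, 31)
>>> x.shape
(3,)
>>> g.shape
(31, 17)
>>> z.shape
(3, 31)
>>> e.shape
(31,)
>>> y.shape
(3, 17, 31)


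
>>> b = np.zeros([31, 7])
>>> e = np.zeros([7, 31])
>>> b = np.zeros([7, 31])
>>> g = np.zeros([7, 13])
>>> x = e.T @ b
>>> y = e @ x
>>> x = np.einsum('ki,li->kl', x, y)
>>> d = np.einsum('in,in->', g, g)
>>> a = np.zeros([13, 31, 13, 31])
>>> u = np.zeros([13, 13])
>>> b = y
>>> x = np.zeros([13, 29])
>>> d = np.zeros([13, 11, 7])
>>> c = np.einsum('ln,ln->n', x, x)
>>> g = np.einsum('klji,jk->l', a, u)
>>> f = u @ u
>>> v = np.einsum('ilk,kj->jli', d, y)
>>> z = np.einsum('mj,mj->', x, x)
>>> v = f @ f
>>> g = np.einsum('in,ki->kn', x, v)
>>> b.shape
(7, 31)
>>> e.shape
(7, 31)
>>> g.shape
(13, 29)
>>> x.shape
(13, 29)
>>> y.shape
(7, 31)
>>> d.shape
(13, 11, 7)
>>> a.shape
(13, 31, 13, 31)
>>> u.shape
(13, 13)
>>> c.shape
(29,)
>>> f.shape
(13, 13)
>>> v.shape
(13, 13)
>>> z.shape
()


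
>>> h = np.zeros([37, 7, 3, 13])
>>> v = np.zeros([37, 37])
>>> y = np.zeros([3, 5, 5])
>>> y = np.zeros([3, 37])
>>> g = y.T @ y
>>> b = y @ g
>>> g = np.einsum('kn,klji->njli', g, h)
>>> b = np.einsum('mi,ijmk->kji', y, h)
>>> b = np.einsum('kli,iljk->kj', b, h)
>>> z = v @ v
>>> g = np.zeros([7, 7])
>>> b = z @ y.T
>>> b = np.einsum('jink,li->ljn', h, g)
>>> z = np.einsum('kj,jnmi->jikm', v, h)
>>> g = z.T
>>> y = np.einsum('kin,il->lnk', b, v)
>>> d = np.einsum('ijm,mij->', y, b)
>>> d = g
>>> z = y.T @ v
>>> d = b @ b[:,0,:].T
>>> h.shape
(37, 7, 3, 13)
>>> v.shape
(37, 37)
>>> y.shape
(37, 3, 7)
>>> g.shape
(3, 37, 13, 37)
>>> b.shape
(7, 37, 3)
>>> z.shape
(7, 3, 37)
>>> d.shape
(7, 37, 7)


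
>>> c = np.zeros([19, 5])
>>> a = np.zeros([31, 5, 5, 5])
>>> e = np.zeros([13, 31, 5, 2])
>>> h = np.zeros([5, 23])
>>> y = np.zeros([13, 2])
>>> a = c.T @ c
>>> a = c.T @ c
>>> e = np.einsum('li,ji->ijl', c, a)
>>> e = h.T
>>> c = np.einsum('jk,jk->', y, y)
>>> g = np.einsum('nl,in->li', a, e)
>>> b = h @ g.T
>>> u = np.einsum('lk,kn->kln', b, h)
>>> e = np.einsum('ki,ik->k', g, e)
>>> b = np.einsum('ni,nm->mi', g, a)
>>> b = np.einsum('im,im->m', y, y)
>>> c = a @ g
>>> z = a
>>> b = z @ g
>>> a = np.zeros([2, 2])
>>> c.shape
(5, 23)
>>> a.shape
(2, 2)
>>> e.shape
(5,)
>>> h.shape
(5, 23)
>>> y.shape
(13, 2)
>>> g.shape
(5, 23)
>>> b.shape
(5, 23)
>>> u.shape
(5, 5, 23)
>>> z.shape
(5, 5)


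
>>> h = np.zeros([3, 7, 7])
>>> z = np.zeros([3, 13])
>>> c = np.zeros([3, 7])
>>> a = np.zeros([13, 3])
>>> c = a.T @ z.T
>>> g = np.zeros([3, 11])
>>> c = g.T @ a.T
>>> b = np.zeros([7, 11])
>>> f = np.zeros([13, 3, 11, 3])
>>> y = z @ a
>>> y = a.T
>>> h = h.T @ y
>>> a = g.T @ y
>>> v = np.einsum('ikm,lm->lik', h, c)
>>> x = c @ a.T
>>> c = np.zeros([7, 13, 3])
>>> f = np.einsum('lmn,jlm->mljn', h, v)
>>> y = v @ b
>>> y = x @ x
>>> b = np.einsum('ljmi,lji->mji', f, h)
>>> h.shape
(7, 7, 13)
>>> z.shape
(3, 13)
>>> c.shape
(7, 13, 3)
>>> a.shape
(11, 13)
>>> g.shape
(3, 11)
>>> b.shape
(11, 7, 13)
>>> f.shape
(7, 7, 11, 13)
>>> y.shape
(11, 11)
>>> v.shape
(11, 7, 7)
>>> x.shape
(11, 11)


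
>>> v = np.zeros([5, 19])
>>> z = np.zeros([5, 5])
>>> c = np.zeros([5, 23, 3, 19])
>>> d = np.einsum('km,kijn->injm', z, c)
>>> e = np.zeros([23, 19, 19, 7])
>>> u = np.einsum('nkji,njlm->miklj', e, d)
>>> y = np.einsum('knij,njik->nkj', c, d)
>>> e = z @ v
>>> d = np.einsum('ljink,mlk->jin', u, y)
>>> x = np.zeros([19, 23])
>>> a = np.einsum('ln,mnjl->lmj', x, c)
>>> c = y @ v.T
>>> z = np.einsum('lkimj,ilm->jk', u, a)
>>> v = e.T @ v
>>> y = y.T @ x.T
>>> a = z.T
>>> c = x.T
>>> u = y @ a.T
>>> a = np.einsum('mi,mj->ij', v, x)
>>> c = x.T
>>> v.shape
(19, 19)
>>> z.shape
(19, 7)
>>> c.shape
(23, 19)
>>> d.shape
(7, 19, 3)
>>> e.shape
(5, 19)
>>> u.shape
(19, 5, 7)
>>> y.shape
(19, 5, 19)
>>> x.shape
(19, 23)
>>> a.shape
(19, 23)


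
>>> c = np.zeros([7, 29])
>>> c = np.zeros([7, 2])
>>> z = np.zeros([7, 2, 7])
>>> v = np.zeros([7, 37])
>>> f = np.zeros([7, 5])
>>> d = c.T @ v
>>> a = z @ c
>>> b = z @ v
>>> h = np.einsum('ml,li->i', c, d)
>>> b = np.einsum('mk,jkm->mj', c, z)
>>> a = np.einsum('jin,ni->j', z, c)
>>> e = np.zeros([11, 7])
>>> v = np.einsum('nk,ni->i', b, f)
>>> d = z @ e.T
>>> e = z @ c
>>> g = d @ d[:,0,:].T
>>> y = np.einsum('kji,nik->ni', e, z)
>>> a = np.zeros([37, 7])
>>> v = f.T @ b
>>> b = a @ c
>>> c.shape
(7, 2)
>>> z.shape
(7, 2, 7)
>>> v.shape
(5, 7)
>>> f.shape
(7, 5)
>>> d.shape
(7, 2, 11)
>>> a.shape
(37, 7)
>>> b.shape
(37, 2)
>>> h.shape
(37,)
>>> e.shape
(7, 2, 2)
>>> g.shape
(7, 2, 7)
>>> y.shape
(7, 2)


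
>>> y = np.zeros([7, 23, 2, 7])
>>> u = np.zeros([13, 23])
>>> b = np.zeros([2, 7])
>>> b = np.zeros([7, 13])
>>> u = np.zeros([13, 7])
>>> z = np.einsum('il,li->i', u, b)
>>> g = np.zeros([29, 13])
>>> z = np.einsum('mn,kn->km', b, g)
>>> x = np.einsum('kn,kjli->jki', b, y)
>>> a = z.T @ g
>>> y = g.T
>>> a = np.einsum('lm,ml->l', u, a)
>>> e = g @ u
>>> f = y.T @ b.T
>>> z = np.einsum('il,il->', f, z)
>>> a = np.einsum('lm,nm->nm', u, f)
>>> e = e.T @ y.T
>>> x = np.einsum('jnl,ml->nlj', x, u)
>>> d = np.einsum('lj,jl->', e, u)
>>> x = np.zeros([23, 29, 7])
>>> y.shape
(13, 29)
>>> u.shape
(13, 7)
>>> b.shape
(7, 13)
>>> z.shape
()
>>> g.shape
(29, 13)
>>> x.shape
(23, 29, 7)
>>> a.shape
(29, 7)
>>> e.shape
(7, 13)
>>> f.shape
(29, 7)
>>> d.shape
()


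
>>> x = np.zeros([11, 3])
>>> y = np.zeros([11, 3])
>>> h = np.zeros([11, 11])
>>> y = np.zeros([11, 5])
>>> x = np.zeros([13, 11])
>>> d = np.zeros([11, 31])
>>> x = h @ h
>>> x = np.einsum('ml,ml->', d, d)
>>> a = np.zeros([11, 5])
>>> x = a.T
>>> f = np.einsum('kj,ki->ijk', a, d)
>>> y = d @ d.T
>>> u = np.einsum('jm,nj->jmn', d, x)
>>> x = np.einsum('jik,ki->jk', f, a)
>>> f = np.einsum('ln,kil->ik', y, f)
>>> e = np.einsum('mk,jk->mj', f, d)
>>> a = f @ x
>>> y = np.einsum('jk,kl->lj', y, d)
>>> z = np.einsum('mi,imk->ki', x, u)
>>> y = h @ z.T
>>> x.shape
(31, 11)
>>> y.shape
(11, 5)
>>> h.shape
(11, 11)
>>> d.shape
(11, 31)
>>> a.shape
(5, 11)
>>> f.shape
(5, 31)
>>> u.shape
(11, 31, 5)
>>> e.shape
(5, 11)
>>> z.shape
(5, 11)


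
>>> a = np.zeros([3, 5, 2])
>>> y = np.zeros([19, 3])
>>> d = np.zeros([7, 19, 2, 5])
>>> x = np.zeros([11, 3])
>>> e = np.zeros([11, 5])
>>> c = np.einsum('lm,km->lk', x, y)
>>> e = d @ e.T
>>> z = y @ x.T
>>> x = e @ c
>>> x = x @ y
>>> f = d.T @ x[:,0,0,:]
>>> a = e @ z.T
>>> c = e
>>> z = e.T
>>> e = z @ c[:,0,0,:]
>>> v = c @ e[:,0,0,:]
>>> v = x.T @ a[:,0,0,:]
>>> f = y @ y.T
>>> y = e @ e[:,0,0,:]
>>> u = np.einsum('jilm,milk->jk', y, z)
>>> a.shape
(7, 19, 2, 19)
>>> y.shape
(11, 2, 19, 11)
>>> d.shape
(7, 19, 2, 5)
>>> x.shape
(7, 19, 2, 3)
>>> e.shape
(11, 2, 19, 11)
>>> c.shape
(7, 19, 2, 11)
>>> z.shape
(11, 2, 19, 7)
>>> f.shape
(19, 19)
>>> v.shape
(3, 2, 19, 19)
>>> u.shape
(11, 7)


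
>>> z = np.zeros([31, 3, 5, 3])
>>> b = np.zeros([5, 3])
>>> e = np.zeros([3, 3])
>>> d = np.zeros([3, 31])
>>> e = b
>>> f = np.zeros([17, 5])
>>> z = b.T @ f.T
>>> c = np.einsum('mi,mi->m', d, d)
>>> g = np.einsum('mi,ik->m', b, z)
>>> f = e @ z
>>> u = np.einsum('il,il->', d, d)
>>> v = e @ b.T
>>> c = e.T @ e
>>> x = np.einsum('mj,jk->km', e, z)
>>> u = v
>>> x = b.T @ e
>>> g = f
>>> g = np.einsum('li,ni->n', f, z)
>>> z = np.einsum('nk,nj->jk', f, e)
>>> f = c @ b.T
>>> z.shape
(3, 17)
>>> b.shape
(5, 3)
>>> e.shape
(5, 3)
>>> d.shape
(3, 31)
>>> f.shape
(3, 5)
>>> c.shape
(3, 3)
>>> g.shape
(3,)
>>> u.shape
(5, 5)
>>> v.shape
(5, 5)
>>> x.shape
(3, 3)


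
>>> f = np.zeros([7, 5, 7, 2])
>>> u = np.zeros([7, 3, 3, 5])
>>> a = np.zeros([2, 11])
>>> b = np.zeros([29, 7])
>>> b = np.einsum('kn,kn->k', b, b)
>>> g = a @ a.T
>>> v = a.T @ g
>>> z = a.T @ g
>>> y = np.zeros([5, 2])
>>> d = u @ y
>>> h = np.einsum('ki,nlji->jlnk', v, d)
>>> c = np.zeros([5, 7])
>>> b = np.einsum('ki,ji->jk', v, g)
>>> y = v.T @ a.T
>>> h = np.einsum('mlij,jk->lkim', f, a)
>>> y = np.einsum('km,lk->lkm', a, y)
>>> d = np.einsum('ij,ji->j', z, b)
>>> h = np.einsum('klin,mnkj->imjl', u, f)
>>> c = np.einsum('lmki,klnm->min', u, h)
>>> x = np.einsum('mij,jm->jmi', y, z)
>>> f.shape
(7, 5, 7, 2)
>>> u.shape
(7, 3, 3, 5)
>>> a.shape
(2, 11)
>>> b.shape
(2, 11)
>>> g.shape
(2, 2)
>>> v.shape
(11, 2)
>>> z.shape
(11, 2)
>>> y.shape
(2, 2, 11)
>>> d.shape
(2,)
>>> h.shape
(3, 7, 2, 3)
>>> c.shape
(3, 5, 2)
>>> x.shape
(11, 2, 2)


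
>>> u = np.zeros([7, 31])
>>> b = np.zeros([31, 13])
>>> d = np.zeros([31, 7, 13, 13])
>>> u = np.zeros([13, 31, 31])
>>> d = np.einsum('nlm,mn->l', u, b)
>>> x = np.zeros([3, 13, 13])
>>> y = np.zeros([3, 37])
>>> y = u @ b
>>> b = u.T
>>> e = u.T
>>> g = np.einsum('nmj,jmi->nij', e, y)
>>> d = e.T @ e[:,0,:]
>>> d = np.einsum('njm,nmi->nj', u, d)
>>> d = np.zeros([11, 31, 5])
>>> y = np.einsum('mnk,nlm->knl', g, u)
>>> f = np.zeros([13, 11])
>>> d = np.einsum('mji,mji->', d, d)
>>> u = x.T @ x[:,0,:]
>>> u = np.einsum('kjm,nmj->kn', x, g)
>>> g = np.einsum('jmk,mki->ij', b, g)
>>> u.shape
(3, 31)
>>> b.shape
(31, 31, 13)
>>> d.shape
()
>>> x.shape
(3, 13, 13)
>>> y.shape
(13, 13, 31)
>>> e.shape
(31, 31, 13)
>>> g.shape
(13, 31)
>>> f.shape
(13, 11)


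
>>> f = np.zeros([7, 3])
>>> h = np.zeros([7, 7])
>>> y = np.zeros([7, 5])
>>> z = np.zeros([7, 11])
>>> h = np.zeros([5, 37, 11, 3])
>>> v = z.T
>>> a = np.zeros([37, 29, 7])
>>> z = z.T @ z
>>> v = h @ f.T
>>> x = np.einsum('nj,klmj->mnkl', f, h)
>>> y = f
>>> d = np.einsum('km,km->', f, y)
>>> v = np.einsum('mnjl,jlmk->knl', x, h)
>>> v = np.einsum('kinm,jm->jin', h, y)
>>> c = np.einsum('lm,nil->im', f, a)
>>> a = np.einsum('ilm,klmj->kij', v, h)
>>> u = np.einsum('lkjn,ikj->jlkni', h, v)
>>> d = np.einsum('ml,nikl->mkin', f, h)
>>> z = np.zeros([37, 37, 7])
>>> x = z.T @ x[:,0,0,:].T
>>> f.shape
(7, 3)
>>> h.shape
(5, 37, 11, 3)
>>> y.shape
(7, 3)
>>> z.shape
(37, 37, 7)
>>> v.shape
(7, 37, 11)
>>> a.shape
(5, 7, 3)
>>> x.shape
(7, 37, 11)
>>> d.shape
(7, 11, 37, 5)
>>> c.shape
(29, 3)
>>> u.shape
(11, 5, 37, 3, 7)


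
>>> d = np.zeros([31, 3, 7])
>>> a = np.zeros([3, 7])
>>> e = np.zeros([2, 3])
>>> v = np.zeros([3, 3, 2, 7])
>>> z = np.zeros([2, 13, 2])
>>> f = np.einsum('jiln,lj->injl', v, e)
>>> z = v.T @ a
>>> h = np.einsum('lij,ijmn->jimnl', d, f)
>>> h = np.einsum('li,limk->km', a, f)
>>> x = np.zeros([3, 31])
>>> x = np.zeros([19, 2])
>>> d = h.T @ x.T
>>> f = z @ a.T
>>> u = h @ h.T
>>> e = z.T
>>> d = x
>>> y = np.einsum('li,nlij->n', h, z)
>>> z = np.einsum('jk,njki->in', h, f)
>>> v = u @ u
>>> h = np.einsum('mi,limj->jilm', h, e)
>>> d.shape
(19, 2)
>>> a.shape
(3, 7)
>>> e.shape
(7, 3, 2, 7)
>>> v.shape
(2, 2)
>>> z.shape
(3, 7)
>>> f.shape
(7, 2, 3, 3)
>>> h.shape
(7, 3, 7, 2)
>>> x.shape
(19, 2)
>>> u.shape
(2, 2)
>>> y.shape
(7,)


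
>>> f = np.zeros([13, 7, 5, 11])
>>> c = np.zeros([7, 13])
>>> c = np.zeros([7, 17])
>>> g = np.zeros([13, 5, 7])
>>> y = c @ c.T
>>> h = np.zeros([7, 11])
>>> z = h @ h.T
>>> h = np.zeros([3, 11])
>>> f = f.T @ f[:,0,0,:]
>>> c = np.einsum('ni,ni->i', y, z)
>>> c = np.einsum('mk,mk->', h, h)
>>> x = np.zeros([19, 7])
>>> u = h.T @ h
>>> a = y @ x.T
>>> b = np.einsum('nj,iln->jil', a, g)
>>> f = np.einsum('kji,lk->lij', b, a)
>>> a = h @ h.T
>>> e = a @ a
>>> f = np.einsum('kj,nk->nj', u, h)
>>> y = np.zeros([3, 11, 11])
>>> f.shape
(3, 11)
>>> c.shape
()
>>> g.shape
(13, 5, 7)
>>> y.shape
(3, 11, 11)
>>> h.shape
(3, 11)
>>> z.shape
(7, 7)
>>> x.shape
(19, 7)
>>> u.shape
(11, 11)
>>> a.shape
(3, 3)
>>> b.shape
(19, 13, 5)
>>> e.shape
(3, 3)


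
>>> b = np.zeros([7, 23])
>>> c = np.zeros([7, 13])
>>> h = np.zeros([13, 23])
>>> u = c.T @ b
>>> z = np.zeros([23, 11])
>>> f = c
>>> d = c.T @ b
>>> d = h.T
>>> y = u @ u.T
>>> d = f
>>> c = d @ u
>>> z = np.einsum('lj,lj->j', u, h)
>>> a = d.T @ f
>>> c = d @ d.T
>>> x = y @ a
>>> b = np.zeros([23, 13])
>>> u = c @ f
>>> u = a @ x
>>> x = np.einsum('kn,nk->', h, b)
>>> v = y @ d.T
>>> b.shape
(23, 13)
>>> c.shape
(7, 7)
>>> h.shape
(13, 23)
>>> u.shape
(13, 13)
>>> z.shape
(23,)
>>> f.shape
(7, 13)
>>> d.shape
(7, 13)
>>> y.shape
(13, 13)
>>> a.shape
(13, 13)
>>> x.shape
()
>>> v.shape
(13, 7)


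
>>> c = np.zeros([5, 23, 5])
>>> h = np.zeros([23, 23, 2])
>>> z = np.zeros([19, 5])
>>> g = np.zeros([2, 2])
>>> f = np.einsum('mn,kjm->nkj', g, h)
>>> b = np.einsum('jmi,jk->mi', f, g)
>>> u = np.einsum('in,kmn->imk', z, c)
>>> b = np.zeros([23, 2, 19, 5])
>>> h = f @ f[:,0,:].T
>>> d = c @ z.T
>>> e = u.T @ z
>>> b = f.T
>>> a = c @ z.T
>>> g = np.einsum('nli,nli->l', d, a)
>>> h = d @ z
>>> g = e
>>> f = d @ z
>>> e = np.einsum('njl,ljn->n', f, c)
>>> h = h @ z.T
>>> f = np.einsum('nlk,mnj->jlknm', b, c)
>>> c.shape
(5, 23, 5)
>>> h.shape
(5, 23, 19)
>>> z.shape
(19, 5)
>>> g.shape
(5, 23, 5)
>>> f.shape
(5, 23, 2, 23, 5)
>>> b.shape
(23, 23, 2)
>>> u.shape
(19, 23, 5)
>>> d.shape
(5, 23, 19)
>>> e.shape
(5,)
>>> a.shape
(5, 23, 19)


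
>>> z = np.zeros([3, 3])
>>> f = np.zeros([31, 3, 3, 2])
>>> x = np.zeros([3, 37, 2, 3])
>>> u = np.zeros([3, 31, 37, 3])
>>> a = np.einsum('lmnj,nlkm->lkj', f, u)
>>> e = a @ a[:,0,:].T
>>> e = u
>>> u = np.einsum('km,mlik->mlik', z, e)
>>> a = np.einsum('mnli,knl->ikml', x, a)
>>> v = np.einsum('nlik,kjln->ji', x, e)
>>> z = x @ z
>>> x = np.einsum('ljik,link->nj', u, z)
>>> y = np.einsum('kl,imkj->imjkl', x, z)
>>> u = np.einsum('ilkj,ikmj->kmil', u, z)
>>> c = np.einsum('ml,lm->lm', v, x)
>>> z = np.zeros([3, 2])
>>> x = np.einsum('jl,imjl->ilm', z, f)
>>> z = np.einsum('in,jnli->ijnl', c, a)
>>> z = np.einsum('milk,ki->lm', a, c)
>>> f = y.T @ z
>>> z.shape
(3, 3)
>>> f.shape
(31, 2, 3, 37, 3)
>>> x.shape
(31, 2, 3)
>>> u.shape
(37, 2, 3, 31)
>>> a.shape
(3, 31, 3, 2)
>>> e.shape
(3, 31, 37, 3)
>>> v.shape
(31, 2)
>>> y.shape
(3, 37, 3, 2, 31)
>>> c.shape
(2, 31)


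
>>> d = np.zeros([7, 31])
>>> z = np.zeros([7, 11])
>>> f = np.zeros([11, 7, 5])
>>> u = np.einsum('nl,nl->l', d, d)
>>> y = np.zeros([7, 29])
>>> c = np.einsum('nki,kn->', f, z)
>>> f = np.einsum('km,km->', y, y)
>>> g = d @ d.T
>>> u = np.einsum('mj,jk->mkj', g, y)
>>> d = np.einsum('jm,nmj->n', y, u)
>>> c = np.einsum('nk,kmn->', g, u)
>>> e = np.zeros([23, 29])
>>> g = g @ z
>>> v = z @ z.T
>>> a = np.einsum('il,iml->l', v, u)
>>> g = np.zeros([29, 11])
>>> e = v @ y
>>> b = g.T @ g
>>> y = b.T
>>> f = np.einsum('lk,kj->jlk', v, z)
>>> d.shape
(7,)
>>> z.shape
(7, 11)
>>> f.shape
(11, 7, 7)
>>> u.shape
(7, 29, 7)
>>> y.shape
(11, 11)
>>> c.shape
()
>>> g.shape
(29, 11)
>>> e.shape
(7, 29)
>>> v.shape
(7, 7)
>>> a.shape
(7,)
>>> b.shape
(11, 11)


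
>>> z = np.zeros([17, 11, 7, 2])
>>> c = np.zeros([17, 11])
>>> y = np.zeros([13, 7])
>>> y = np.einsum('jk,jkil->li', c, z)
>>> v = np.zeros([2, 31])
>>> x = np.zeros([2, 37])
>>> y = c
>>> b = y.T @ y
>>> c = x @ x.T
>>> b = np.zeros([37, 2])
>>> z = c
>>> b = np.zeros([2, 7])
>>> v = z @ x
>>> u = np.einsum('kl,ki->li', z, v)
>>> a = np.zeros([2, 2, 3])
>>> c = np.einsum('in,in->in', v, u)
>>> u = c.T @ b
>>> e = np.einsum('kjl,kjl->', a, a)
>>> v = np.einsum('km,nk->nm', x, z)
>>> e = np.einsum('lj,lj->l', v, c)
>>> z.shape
(2, 2)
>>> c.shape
(2, 37)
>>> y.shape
(17, 11)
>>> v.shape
(2, 37)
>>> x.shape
(2, 37)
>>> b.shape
(2, 7)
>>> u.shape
(37, 7)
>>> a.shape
(2, 2, 3)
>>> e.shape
(2,)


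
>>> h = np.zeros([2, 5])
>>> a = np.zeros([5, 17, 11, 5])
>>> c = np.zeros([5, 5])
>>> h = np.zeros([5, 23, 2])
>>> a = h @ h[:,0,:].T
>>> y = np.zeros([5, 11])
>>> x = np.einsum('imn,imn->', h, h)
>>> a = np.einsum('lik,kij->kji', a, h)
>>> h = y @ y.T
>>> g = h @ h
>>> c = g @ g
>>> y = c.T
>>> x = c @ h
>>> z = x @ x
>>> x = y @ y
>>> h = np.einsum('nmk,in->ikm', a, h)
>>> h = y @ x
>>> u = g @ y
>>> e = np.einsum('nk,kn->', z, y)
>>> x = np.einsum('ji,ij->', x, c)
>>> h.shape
(5, 5)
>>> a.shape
(5, 2, 23)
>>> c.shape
(5, 5)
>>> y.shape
(5, 5)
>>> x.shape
()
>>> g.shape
(5, 5)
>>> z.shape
(5, 5)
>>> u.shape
(5, 5)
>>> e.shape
()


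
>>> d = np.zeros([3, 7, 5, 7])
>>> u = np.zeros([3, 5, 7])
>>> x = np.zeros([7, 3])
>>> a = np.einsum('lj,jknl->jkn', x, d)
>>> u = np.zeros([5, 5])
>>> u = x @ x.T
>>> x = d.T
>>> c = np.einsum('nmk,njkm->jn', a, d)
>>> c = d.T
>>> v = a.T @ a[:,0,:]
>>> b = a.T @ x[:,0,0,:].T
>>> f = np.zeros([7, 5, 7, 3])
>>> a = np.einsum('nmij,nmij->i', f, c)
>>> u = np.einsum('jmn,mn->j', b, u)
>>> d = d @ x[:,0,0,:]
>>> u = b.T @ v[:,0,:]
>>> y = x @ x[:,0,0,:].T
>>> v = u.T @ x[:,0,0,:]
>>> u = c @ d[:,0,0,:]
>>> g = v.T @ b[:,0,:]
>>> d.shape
(3, 7, 5, 3)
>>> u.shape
(7, 5, 7, 3)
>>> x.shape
(7, 5, 7, 3)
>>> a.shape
(7,)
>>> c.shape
(7, 5, 7, 3)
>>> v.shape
(5, 7, 3)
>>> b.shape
(5, 7, 7)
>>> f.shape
(7, 5, 7, 3)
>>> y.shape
(7, 5, 7, 7)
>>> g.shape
(3, 7, 7)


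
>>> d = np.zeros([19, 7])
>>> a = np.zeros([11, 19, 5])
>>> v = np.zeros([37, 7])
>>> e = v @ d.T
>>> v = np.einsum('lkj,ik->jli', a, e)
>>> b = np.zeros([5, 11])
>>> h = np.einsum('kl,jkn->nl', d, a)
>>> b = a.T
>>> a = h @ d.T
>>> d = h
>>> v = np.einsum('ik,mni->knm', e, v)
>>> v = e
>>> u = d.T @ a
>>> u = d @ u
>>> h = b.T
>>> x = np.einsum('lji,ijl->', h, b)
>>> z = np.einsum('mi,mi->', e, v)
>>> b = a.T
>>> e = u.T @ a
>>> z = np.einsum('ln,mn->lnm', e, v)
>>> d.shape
(5, 7)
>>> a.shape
(5, 19)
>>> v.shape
(37, 19)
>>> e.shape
(19, 19)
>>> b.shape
(19, 5)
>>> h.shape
(11, 19, 5)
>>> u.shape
(5, 19)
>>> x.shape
()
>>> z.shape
(19, 19, 37)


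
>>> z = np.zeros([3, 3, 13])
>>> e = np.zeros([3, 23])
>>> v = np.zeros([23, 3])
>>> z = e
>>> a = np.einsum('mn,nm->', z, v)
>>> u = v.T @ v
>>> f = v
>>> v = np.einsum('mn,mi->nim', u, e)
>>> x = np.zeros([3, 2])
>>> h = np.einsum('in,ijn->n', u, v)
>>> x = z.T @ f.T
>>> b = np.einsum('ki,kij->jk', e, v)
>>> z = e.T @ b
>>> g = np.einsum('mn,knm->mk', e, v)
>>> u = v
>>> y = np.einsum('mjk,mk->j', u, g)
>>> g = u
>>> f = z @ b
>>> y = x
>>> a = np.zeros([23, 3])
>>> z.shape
(23, 3)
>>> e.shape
(3, 23)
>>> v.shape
(3, 23, 3)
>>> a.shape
(23, 3)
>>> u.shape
(3, 23, 3)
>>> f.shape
(23, 3)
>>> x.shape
(23, 23)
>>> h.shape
(3,)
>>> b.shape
(3, 3)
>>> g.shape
(3, 23, 3)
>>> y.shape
(23, 23)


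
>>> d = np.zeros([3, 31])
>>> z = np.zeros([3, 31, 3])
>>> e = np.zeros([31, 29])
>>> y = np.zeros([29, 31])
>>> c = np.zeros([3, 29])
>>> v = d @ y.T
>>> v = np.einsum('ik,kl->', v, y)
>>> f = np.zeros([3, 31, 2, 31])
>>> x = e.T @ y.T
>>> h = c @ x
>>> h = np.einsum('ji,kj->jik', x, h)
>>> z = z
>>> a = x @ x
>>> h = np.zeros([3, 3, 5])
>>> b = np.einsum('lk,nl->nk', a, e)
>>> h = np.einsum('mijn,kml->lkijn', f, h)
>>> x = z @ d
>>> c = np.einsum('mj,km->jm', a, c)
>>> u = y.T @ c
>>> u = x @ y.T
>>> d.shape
(3, 31)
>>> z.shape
(3, 31, 3)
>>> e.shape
(31, 29)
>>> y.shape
(29, 31)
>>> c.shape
(29, 29)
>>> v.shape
()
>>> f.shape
(3, 31, 2, 31)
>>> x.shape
(3, 31, 31)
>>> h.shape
(5, 3, 31, 2, 31)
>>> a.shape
(29, 29)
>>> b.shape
(31, 29)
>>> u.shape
(3, 31, 29)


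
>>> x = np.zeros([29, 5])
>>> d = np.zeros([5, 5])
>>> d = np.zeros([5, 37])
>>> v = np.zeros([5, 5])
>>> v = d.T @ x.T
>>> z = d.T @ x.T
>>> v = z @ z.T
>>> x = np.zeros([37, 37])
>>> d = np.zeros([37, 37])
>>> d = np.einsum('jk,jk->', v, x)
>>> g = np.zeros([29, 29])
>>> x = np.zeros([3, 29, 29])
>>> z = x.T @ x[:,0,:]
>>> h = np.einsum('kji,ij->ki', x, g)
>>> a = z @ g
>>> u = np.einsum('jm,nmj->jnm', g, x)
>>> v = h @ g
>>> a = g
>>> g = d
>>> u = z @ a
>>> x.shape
(3, 29, 29)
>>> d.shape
()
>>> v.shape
(3, 29)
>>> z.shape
(29, 29, 29)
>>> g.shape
()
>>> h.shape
(3, 29)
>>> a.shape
(29, 29)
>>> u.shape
(29, 29, 29)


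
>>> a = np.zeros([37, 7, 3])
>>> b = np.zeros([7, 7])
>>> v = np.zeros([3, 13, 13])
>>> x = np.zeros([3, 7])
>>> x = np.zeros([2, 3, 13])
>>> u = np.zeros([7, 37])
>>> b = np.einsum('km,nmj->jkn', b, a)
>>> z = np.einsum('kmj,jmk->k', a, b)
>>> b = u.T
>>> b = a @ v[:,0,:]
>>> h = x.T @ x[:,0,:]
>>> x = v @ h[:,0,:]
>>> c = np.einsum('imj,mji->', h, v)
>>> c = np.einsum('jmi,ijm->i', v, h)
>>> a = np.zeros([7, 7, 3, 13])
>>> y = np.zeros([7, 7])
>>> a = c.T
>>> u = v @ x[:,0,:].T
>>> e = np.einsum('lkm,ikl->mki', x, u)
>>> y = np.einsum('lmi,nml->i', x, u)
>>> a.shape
(13,)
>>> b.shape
(37, 7, 13)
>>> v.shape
(3, 13, 13)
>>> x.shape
(3, 13, 13)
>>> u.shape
(3, 13, 3)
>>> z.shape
(37,)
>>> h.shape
(13, 3, 13)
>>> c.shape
(13,)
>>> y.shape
(13,)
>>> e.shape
(13, 13, 3)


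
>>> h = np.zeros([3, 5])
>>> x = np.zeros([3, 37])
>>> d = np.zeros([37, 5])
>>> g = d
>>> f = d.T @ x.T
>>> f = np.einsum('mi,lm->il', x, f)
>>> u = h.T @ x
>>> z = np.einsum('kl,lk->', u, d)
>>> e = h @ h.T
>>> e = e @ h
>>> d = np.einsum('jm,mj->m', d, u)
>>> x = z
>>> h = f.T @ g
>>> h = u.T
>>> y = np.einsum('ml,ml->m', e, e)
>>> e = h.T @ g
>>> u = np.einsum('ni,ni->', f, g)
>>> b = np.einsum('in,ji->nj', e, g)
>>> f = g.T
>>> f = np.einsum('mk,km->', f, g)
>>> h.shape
(37, 5)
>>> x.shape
()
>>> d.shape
(5,)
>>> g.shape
(37, 5)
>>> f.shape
()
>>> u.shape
()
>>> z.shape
()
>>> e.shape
(5, 5)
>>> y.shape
(3,)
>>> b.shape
(5, 37)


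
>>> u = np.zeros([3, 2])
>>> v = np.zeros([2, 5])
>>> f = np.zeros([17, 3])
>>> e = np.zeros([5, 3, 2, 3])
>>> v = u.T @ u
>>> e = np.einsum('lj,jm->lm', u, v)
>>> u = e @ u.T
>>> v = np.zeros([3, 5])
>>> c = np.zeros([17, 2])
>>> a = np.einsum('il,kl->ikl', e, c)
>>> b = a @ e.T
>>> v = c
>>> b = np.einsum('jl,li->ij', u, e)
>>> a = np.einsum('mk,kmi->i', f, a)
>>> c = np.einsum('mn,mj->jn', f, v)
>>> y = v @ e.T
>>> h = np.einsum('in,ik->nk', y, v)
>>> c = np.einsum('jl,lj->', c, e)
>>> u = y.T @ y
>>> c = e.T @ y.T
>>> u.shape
(3, 3)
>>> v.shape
(17, 2)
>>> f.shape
(17, 3)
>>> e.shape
(3, 2)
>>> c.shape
(2, 17)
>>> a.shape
(2,)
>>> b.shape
(2, 3)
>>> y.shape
(17, 3)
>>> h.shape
(3, 2)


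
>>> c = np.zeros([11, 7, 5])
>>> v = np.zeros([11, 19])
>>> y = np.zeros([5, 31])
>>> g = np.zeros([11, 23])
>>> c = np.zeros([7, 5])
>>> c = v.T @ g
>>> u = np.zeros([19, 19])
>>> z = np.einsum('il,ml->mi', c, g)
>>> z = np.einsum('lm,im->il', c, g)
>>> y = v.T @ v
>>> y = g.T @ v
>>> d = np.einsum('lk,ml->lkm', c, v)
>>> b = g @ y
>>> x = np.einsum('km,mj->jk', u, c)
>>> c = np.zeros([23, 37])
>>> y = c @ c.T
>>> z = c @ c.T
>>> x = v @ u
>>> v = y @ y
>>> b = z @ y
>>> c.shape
(23, 37)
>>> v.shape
(23, 23)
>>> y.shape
(23, 23)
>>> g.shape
(11, 23)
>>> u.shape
(19, 19)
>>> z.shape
(23, 23)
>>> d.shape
(19, 23, 11)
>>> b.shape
(23, 23)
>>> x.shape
(11, 19)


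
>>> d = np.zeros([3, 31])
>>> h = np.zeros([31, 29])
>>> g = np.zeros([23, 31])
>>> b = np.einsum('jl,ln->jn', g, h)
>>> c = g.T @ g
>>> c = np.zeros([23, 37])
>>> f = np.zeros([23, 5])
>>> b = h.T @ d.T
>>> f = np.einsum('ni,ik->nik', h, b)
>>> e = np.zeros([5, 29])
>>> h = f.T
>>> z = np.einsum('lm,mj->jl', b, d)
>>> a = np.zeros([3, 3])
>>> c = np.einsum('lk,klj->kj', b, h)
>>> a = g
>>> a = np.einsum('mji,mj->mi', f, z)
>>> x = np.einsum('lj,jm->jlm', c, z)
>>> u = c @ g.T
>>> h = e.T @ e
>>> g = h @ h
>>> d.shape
(3, 31)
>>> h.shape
(29, 29)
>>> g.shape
(29, 29)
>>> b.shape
(29, 3)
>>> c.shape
(3, 31)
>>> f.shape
(31, 29, 3)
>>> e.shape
(5, 29)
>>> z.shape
(31, 29)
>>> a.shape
(31, 3)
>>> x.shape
(31, 3, 29)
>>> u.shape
(3, 23)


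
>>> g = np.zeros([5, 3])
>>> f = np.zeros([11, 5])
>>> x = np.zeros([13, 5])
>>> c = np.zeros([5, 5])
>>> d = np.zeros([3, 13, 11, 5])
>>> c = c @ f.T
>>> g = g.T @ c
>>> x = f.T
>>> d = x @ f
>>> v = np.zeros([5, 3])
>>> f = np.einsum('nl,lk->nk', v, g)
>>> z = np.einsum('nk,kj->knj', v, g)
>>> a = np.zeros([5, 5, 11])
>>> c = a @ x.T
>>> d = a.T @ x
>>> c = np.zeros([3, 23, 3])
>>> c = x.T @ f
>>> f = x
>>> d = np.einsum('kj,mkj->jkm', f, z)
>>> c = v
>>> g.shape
(3, 11)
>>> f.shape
(5, 11)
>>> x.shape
(5, 11)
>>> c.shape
(5, 3)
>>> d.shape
(11, 5, 3)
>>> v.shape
(5, 3)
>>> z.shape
(3, 5, 11)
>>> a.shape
(5, 5, 11)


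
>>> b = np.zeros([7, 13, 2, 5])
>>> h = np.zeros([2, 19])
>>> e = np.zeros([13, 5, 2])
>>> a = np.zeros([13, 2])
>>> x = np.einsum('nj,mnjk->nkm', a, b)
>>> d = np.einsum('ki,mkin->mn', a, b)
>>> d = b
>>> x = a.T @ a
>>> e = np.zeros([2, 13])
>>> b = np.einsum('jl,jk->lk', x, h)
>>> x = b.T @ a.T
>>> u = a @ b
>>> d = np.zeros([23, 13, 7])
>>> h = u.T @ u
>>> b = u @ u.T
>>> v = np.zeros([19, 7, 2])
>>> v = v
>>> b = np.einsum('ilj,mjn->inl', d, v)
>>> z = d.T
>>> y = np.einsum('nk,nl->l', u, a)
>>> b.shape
(23, 2, 13)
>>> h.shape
(19, 19)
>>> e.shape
(2, 13)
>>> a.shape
(13, 2)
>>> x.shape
(19, 13)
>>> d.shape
(23, 13, 7)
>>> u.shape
(13, 19)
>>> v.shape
(19, 7, 2)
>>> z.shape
(7, 13, 23)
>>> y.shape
(2,)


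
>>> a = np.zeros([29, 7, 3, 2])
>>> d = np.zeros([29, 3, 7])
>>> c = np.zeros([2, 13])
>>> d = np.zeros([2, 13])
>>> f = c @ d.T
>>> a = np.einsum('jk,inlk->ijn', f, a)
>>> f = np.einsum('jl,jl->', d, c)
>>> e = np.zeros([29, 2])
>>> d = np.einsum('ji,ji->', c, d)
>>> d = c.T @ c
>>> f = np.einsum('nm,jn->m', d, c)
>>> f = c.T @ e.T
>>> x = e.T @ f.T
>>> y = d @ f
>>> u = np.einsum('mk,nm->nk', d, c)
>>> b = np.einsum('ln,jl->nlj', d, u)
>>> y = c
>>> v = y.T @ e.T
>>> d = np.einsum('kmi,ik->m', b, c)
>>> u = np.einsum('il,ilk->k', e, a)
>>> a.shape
(29, 2, 7)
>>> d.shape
(13,)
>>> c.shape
(2, 13)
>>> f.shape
(13, 29)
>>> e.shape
(29, 2)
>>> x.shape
(2, 13)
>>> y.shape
(2, 13)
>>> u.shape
(7,)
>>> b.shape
(13, 13, 2)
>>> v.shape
(13, 29)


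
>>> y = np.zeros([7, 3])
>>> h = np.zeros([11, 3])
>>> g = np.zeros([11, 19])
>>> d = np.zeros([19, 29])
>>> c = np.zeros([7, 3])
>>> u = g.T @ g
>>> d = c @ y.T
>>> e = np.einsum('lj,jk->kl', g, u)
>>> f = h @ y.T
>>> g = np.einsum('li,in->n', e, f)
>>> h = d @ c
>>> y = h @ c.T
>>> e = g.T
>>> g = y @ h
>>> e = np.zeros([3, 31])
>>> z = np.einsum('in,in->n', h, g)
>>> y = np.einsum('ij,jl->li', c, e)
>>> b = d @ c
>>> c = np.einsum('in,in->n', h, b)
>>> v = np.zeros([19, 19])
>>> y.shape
(31, 7)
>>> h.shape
(7, 3)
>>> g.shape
(7, 3)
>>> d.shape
(7, 7)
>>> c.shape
(3,)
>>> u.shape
(19, 19)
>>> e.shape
(3, 31)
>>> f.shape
(11, 7)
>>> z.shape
(3,)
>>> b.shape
(7, 3)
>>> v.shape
(19, 19)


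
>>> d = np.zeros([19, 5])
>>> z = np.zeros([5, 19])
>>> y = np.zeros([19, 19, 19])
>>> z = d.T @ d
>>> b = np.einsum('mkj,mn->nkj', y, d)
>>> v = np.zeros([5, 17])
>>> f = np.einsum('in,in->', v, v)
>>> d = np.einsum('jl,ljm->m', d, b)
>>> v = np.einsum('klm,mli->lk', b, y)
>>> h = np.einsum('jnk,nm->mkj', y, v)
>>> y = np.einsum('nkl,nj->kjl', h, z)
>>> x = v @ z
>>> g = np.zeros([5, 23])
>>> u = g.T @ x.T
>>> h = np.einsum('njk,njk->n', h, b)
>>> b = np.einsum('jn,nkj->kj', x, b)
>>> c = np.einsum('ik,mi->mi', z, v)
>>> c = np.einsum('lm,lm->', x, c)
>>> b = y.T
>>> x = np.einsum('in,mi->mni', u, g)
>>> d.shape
(19,)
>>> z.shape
(5, 5)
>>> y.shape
(19, 5, 19)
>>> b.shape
(19, 5, 19)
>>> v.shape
(19, 5)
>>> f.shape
()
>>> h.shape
(5,)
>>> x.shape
(5, 19, 23)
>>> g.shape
(5, 23)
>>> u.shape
(23, 19)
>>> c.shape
()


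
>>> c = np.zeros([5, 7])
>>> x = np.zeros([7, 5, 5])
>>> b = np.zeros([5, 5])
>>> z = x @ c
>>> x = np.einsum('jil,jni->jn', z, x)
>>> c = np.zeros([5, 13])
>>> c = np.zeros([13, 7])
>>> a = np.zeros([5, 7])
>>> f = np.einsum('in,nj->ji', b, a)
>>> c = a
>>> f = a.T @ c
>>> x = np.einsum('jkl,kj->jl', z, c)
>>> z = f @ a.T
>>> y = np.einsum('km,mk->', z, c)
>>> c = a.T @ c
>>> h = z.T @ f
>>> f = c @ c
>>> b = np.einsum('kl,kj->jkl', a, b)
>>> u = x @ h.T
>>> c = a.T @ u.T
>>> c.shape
(7, 7)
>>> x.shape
(7, 7)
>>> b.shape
(5, 5, 7)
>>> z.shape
(7, 5)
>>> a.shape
(5, 7)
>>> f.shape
(7, 7)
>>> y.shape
()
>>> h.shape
(5, 7)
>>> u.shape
(7, 5)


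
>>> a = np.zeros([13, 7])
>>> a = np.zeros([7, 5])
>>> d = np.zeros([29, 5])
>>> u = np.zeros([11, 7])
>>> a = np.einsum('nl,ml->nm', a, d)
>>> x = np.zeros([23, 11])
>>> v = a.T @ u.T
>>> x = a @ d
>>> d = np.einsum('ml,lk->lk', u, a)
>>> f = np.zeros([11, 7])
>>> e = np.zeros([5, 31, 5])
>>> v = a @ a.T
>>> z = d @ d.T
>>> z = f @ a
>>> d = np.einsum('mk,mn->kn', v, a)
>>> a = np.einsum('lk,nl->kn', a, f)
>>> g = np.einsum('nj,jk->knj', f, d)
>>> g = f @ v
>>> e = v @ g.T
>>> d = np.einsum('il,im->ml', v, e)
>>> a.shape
(29, 11)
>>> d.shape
(11, 7)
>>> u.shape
(11, 7)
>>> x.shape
(7, 5)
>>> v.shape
(7, 7)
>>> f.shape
(11, 7)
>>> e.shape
(7, 11)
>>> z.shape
(11, 29)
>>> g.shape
(11, 7)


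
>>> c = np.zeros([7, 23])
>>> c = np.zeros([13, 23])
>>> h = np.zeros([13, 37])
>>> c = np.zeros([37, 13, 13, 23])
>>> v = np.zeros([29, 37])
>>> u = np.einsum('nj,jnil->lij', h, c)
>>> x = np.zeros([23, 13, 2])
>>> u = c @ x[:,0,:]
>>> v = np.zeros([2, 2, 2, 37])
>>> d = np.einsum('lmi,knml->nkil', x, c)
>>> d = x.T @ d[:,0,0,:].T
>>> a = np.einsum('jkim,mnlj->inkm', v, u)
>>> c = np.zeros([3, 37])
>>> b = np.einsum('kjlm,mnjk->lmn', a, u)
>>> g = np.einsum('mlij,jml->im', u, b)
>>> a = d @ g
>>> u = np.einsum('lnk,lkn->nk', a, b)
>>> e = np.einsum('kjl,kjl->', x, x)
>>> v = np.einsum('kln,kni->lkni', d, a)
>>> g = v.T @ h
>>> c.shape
(3, 37)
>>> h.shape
(13, 37)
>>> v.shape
(13, 2, 13, 37)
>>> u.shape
(13, 37)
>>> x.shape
(23, 13, 2)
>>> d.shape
(2, 13, 13)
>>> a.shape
(2, 13, 37)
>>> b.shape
(2, 37, 13)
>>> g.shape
(37, 13, 2, 37)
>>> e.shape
()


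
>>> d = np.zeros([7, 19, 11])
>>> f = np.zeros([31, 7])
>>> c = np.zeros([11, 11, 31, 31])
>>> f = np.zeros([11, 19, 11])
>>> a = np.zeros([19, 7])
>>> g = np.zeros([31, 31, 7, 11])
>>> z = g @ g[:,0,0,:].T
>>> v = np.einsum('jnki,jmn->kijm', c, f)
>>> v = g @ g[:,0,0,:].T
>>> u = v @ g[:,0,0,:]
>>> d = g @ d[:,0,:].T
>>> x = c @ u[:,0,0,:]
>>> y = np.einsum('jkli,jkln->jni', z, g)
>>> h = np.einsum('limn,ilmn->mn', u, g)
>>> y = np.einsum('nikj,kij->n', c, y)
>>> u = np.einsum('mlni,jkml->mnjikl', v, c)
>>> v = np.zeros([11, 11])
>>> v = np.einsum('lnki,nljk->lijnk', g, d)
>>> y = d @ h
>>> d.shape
(31, 31, 7, 7)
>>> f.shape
(11, 19, 11)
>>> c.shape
(11, 11, 31, 31)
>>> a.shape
(19, 7)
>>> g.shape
(31, 31, 7, 11)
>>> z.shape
(31, 31, 7, 31)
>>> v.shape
(31, 11, 7, 31, 7)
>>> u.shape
(31, 7, 11, 31, 11, 31)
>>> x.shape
(11, 11, 31, 11)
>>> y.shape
(31, 31, 7, 11)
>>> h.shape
(7, 11)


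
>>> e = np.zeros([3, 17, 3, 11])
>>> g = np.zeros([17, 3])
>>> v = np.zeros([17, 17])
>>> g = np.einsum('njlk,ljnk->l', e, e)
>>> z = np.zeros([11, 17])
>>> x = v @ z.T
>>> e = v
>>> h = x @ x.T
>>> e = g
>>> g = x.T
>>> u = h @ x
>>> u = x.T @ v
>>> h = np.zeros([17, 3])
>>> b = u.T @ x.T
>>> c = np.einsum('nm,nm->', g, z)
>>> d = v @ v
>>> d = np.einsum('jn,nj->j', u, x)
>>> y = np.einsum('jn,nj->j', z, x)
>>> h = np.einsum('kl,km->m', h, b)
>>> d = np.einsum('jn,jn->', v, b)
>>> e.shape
(3,)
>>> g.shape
(11, 17)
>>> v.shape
(17, 17)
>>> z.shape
(11, 17)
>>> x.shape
(17, 11)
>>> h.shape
(17,)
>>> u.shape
(11, 17)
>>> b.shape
(17, 17)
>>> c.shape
()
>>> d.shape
()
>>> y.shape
(11,)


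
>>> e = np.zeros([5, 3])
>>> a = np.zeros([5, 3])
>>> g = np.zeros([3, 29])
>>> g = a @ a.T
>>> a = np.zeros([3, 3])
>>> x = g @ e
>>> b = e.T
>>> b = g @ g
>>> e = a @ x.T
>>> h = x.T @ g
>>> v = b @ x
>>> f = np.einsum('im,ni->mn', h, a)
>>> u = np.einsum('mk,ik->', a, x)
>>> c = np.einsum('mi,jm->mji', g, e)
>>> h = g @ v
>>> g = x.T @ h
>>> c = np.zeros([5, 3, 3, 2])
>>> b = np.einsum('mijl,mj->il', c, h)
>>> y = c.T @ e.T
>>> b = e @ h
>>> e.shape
(3, 5)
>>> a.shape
(3, 3)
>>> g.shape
(3, 3)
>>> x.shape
(5, 3)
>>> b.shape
(3, 3)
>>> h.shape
(5, 3)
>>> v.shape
(5, 3)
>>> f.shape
(5, 3)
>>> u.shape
()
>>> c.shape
(5, 3, 3, 2)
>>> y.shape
(2, 3, 3, 3)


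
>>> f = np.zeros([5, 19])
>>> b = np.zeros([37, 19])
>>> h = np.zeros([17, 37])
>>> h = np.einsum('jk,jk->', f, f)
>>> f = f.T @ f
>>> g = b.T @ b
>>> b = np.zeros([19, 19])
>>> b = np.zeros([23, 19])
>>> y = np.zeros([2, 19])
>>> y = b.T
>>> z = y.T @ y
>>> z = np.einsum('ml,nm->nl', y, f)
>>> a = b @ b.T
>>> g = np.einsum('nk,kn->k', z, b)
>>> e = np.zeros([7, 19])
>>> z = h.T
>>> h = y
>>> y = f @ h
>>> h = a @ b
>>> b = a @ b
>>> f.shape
(19, 19)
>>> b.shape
(23, 19)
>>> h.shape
(23, 19)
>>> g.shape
(23,)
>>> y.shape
(19, 23)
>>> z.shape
()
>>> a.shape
(23, 23)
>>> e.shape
(7, 19)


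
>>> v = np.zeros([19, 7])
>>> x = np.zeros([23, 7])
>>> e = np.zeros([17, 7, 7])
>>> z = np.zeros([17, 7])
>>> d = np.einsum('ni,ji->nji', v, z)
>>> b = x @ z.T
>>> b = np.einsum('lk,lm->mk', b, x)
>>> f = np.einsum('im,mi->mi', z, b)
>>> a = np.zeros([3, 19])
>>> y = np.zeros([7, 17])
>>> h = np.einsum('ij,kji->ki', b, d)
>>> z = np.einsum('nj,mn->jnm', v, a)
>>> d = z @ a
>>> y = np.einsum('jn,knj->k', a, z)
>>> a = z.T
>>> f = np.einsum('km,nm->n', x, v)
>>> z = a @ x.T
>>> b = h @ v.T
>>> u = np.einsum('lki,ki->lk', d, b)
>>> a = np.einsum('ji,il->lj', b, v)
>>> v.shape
(19, 7)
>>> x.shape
(23, 7)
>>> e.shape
(17, 7, 7)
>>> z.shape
(3, 19, 23)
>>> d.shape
(7, 19, 19)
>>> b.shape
(19, 19)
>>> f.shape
(19,)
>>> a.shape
(7, 19)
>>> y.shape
(7,)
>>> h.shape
(19, 7)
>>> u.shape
(7, 19)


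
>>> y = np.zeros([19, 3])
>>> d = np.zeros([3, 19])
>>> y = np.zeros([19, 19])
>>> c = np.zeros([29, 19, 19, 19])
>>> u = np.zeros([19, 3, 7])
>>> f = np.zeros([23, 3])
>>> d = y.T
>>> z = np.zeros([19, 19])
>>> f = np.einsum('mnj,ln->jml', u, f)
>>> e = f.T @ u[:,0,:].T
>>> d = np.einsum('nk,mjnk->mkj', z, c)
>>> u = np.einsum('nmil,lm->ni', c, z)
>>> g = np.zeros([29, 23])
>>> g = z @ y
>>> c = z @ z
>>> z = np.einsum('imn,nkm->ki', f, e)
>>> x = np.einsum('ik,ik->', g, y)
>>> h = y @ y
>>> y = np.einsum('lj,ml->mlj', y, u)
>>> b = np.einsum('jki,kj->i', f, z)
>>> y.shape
(29, 19, 19)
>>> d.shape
(29, 19, 19)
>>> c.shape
(19, 19)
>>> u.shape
(29, 19)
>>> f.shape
(7, 19, 23)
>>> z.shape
(19, 7)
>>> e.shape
(23, 19, 19)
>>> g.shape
(19, 19)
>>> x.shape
()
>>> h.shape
(19, 19)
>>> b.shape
(23,)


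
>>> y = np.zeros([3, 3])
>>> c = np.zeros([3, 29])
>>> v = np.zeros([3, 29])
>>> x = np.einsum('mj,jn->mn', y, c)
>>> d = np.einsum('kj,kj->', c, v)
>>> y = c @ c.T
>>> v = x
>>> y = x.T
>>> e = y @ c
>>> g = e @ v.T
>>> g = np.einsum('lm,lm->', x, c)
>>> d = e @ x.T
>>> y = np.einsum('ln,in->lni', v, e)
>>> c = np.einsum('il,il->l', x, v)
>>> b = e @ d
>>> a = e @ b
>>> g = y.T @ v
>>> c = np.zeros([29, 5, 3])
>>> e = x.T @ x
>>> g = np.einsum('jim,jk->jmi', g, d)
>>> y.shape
(3, 29, 29)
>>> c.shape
(29, 5, 3)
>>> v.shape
(3, 29)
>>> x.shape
(3, 29)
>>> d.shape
(29, 3)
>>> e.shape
(29, 29)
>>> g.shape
(29, 29, 29)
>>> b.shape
(29, 3)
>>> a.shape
(29, 3)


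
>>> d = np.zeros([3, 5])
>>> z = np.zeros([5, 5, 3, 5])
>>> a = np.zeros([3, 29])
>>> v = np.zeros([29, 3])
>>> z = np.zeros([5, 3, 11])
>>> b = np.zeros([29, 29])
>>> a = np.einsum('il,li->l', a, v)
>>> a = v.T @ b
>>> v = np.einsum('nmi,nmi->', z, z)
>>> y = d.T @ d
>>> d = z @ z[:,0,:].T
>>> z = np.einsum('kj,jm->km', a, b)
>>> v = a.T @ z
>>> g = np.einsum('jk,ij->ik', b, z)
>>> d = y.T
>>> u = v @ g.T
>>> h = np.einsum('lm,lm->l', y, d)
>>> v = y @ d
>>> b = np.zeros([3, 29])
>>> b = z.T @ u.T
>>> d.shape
(5, 5)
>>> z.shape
(3, 29)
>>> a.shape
(3, 29)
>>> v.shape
(5, 5)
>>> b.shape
(29, 29)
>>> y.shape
(5, 5)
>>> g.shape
(3, 29)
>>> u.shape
(29, 3)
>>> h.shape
(5,)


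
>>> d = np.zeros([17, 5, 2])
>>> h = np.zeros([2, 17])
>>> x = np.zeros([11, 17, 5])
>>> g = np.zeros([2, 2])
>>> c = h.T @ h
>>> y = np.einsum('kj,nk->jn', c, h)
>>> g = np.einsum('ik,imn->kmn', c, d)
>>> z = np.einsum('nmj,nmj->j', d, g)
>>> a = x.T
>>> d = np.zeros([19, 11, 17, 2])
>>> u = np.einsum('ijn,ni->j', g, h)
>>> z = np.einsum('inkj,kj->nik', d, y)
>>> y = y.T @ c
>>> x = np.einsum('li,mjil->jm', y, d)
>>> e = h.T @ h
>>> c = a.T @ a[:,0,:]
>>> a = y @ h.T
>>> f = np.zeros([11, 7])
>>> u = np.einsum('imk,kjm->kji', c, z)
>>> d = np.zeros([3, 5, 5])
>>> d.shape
(3, 5, 5)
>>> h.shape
(2, 17)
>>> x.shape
(11, 19)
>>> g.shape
(17, 5, 2)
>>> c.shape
(11, 17, 11)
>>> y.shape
(2, 17)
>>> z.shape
(11, 19, 17)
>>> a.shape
(2, 2)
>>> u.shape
(11, 19, 11)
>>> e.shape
(17, 17)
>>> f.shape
(11, 7)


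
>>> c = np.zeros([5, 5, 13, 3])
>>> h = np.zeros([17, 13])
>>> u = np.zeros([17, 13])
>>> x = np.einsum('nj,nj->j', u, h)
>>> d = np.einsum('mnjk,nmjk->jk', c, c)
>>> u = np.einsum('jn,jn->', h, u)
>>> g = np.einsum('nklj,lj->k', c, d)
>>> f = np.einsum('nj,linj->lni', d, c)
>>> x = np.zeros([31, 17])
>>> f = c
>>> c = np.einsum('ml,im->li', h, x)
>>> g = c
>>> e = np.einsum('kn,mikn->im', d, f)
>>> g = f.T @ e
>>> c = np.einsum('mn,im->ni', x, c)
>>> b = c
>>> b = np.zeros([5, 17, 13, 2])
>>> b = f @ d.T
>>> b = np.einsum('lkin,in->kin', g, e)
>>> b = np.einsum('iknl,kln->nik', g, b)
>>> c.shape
(17, 13)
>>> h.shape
(17, 13)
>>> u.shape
()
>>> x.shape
(31, 17)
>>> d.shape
(13, 3)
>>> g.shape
(3, 13, 5, 5)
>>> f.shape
(5, 5, 13, 3)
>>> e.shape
(5, 5)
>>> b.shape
(5, 3, 13)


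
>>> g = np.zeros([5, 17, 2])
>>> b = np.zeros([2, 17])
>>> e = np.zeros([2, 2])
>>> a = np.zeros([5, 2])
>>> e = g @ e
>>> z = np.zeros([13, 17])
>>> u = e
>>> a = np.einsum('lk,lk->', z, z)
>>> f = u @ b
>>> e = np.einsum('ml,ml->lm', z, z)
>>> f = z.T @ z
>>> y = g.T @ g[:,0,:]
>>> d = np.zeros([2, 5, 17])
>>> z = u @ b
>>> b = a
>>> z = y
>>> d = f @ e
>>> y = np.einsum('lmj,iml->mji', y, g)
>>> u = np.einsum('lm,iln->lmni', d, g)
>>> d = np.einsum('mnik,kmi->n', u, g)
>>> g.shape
(5, 17, 2)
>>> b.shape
()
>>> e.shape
(17, 13)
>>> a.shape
()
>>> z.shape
(2, 17, 2)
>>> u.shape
(17, 13, 2, 5)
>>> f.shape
(17, 17)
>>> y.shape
(17, 2, 5)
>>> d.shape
(13,)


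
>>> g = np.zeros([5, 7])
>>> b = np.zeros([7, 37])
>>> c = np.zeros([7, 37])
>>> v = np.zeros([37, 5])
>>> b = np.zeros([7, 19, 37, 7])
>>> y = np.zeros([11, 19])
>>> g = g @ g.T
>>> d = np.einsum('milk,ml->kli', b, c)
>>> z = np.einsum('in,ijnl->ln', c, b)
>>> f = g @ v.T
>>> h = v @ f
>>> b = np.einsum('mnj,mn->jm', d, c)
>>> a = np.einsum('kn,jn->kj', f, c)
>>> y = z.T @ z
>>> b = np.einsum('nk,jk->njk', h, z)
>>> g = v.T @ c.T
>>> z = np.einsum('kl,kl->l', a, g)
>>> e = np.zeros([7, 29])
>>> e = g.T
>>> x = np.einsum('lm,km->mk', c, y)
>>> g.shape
(5, 7)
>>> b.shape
(37, 7, 37)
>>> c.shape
(7, 37)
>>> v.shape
(37, 5)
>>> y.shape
(37, 37)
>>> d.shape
(7, 37, 19)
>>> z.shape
(7,)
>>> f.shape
(5, 37)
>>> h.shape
(37, 37)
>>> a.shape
(5, 7)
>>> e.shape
(7, 5)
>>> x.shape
(37, 37)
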